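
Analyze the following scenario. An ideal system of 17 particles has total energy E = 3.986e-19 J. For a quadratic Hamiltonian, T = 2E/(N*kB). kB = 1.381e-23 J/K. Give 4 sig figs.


Step 1: Numerator = 2*E = 2*3.986e-19 = 7.972e-19 J
Step 2: Denominator = N*kB = 17*1.381e-23 = 2.348e-22
Step 3: T = 7.972e-19 / 2.348e-22 = 3396 K

3396


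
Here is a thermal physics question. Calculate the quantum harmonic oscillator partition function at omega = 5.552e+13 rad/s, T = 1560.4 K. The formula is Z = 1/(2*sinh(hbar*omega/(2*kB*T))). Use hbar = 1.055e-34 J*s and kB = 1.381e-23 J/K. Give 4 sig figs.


Step 1: Compute x = hbar*omega/(kB*T) = 1.055e-34*5.552e+13/(1.381e-23*1560.4) = 0.2718
Step 2: x/2 = 0.1359
Step 3: sinh(x/2) = 0.1363
Step 4: Z = 1/(2*0.1363) = 3.668

3.668


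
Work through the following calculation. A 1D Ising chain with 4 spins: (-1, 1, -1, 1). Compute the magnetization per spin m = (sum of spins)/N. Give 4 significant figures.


Step 1: Count up spins (+1): 2, down spins (-1): 2
Step 2: Total magnetization M = 2 - 2 = 0
Step 3: m = M/N = 0/4 = 0

0


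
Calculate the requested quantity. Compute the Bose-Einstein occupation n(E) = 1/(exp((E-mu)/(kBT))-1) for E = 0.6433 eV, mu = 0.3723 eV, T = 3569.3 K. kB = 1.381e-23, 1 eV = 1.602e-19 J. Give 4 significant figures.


Step 1: (E - mu) = 0.271 eV
Step 2: x = (E-mu)*eV/(kB*T) = 0.271*1.602e-19/(1.381e-23*3569.3) = 0.8808
Step 3: exp(x) = 2.413
Step 4: n = 1/(exp(x)-1) = 0.7079

0.7079


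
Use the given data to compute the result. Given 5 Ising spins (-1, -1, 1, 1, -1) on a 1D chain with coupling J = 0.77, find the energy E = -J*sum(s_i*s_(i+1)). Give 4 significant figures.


Step 1: Nearest-neighbor products: 1, -1, 1, -1
Step 2: Sum of products = 0
Step 3: E = -0.77 * 0 = 0

0


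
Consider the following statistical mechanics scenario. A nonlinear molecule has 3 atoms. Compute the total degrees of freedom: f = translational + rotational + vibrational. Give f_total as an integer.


Step 1: Translational DOF = 3
Step 2: Rotational DOF (nonlinear) = 3
Step 3: Vibrational DOF = 3*3 - 6 = 3
Step 4: Total = 3 + 3 + 3 = 9

9


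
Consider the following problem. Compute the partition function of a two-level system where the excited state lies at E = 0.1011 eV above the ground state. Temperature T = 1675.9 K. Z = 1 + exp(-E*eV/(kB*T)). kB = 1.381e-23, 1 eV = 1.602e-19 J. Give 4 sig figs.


Step 1: Compute beta*E = E*eV/(kB*T) = 0.1011*1.602e-19/(1.381e-23*1675.9) = 0.6998
Step 2: exp(-beta*E) = exp(-0.6998) = 0.4967
Step 3: Z = 1 + 0.4967 = 1.497

1.497


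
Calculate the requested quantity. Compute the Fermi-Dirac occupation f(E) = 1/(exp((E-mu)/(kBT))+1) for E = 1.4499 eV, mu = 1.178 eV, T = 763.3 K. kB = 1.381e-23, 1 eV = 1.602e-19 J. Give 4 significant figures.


Step 1: (E - mu) = 1.4499 - 1.178 = 0.2719 eV
Step 2: Convert: (E-mu)*eV = 4.356e-20 J
Step 3: x = (E-mu)*eV/(kB*T) = 4.132
Step 4: f = 1/(exp(4.132)+1) = 0.01579

0.01579


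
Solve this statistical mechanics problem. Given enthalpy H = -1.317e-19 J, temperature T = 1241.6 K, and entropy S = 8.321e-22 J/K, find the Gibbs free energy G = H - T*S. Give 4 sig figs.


Step 1: T*S = 1241.6 * 8.321e-22 = 1.033e-18 J
Step 2: G = H - T*S = -1.317e-19 - 1.033e-18
Step 3: G = -1.165e-18 J

-1.165e-18


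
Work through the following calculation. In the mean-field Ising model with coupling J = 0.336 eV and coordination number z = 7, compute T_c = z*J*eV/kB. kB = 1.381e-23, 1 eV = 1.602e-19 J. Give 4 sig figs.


Step 1: z*J = 7*0.336 = 2.352 eV
Step 2: Convert to Joules: 2.352*1.602e-19 = 3.768e-19 J
Step 3: T_c = 3.768e-19 / 1.381e-23 = 2.728e+04 K

2.728e+04


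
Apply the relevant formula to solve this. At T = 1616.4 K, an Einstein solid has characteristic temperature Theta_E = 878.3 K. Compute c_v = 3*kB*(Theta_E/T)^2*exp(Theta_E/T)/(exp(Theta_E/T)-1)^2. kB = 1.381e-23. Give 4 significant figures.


Step 1: x = Theta_E/T = 878.3/1616.4 = 0.5434
Step 2: x^2 = 0.2952
Step 3: exp(x) = 1.722
Step 4: c_v = 3*1.381e-23*0.2952*1.722/(1.722-1)^2 = 4.043e-23

4.043e-23


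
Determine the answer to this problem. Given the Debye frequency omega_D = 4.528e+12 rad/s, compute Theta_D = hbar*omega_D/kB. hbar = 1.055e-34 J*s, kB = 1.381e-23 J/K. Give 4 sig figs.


Step 1: hbar*omega_D = 1.055e-34 * 4.528e+12 = 4.777e-22 J
Step 2: Theta_D = 4.777e-22 / 1.381e-23
Step 3: Theta_D = 34.59 K

34.59


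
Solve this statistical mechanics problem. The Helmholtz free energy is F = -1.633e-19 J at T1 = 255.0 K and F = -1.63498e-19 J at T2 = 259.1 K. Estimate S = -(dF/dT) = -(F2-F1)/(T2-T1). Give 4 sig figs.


Step 1: dF = F2 - F1 = -1.63498e-19 - (-1.633e-19) = -1.98e-22 J
Step 2: dT = T2 - T1 = 259.1 - 255.0 = 4.1 K
Step 3: S = -dF/dT = -(-1.98e-22)/4.1 = 4.829e-23 J/K

4.829e-23


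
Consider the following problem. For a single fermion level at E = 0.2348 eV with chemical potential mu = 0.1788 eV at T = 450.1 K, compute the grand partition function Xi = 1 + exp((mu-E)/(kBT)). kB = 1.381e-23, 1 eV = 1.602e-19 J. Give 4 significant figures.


Step 1: (mu - E) = 0.1788 - 0.2348 = -0.056 eV
Step 2: x = (mu-E)*eV/(kB*T) = -0.056*1.602e-19/(1.381e-23*450.1) = -1.443
Step 3: exp(x) = 0.2362
Step 4: Xi = 1 + 0.2362 = 1.236

1.236


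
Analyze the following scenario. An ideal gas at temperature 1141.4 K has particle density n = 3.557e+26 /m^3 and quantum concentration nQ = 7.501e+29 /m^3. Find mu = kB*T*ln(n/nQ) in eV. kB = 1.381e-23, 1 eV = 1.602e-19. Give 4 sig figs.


Step 1: n/nQ = 3.557e+26/7.501e+29 = 0.0004742
Step 2: ln(n/nQ) = -7.654
Step 3: mu = kB*T*ln(n/nQ) = 1.576e-20*-7.654 = -1.206e-19 J
Step 4: Convert to eV: -1.206e-19/1.602e-19 = -0.7531 eV

-0.7531


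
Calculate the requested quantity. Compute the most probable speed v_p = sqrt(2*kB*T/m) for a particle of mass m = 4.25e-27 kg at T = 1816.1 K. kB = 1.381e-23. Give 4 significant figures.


Step 1: Numerator = 2*kB*T = 2*1.381e-23*1816.1 = 5.016e-20
Step 2: Ratio = 5.016e-20 / 4.25e-27 = 1.18e+07
Step 3: v_p = sqrt(1.18e+07) = 3435 m/s

3435


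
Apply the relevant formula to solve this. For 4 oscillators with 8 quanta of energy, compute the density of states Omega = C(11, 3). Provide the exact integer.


Step 1: Use binomial coefficient C(11, 3)
Step 2: Numerator = 11! / 8!
Step 3: Denominator = 3!
Step 4: Omega = 165

165


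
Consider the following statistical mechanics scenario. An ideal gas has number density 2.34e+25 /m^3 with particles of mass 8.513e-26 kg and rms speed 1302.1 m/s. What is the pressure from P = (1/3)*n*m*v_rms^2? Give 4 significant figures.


Step 1: v_rms^2 = 1302.1^2 = 1.695e+06
Step 2: n*m = 2.34e+25*8.513e-26 = 1.992
Step 3: P = (1/3)*1.992*1.695e+06 = 1.126e+06 Pa

1.126e+06


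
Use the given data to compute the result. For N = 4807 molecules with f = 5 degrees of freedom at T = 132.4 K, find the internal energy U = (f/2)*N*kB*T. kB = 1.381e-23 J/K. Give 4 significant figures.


Step 1: f/2 = 5/2 = 2.5
Step 2: N*kB*T = 4807*1.381e-23*132.4 = 8.789e-18
Step 3: U = 2.5 * 8.789e-18 = 2.197e-17 J

2.197e-17


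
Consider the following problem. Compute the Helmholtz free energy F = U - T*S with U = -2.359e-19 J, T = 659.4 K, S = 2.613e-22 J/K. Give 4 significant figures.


Step 1: T*S = 659.4 * 2.613e-22 = 1.723e-19 J
Step 2: F = U - T*S = -2.359e-19 - 1.723e-19
Step 3: F = -4.082e-19 J

-4.082e-19


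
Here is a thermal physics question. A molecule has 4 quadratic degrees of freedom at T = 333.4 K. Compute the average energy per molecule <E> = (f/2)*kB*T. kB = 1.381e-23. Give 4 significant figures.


Step 1: f/2 = 4/2 = 2
Step 2: kB*T = 1.381e-23 * 333.4 = 4.604e-21
Step 3: <E> = 2 * 4.604e-21 = 9.209e-21 J

9.209e-21


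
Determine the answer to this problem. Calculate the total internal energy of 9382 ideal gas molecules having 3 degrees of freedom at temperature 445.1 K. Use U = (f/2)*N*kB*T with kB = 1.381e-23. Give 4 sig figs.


Step 1: f/2 = 3/2 = 1.5
Step 2: N*kB*T = 9382*1.381e-23*445.1 = 5.767e-17
Step 3: U = 1.5 * 5.767e-17 = 8.65e-17 J

8.65e-17


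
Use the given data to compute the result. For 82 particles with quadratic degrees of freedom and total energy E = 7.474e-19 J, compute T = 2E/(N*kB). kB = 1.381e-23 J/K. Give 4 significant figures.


Step 1: Numerator = 2*E = 2*7.474e-19 = 1.495e-18 J
Step 2: Denominator = N*kB = 82*1.381e-23 = 1.132e-21
Step 3: T = 1.495e-18 / 1.132e-21 = 1320 K

1320


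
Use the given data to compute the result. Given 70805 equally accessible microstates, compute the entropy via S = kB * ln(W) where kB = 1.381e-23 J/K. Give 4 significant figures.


Step 1: ln(W) = ln(70805) = 11.17
Step 2: S = kB * ln(W) = 1.381e-23 * 11.17
Step 3: S = 1.542e-22 J/K

1.542e-22


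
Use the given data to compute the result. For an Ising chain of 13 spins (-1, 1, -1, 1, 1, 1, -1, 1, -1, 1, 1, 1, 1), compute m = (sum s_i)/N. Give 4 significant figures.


Step 1: Count up spins (+1): 9, down spins (-1): 4
Step 2: Total magnetization M = 9 - 4 = 5
Step 3: m = M/N = 5/13 = 0.3846

0.3846


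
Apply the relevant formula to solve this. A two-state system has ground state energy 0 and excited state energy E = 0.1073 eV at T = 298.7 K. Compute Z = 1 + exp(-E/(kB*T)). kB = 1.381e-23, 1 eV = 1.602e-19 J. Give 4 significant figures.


Step 1: Compute beta*E = E*eV/(kB*T) = 0.1073*1.602e-19/(1.381e-23*298.7) = 4.167
Step 2: exp(-beta*E) = exp(-4.167) = 0.0155
Step 3: Z = 1 + 0.0155 = 1.015

1.015


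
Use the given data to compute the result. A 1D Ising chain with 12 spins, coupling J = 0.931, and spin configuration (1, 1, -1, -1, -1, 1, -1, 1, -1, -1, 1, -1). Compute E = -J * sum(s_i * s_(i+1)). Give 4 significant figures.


Step 1: Nearest-neighbor products: 1, -1, 1, 1, -1, -1, -1, -1, 1, -1, -1
Step 2: Sum of products = -3
Step 3: E = -0.931 * -3 = 2.793

2.793


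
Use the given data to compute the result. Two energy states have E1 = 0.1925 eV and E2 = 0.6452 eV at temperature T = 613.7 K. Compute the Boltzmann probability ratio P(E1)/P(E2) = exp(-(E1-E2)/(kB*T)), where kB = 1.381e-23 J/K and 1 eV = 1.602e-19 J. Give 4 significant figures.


Step 1: Compute energy difference dE = E1 - E2 = 0.1925 - 0.6452 = -0.4527 eV
Step 2: Convert to Joules: dE_J = -0.4527 * 1.602e-19 = -7.252e-20 J
Step 3: Compute exponent = -dE_J / (kB * T) = -(-7.252e-20) / (1.381e-23 * 613.7) = 8.557
Step 4: P(E1)/P(E2) = exp(8.557) = 5203

5203


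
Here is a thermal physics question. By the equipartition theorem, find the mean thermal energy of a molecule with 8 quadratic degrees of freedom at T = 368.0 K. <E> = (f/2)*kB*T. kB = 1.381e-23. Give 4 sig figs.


Step 1: f/2 = 8/2 = 4
Step 2: kB*T = 1.381e-23 * 368.0 = 5.082e-21
Step 3: <E> = 4 * 5.082e-21 = 2.033e-20 J

2.033e-20


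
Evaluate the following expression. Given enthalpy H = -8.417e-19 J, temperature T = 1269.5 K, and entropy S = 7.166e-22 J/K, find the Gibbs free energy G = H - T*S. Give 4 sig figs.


Step 1: T*S = 1269.5 * 7.166e-22 = 9.097e-19 J
Step 2: G = H - T*S = -8.417e-19 - 9.097e-19
Step 3: G = -1.751e-18 J

-1.751e-18


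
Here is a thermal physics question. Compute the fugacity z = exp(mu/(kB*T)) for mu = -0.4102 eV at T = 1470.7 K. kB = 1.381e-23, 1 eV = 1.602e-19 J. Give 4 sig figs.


Step 1: Convert mu to Joules: -0.4102*1.602e-19 = -6.571e-20 J
Step 2: kB*T = 1.381e-23*1470.7 = 2.031e-20 J
Step 3: mu/(kB*T) = -3.235
Step 4: z = exp(-3.235) = 0.03934

0.03934


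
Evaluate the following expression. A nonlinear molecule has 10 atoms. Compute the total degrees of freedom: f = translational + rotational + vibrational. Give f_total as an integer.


Step 1: Translational DOF = 3
Step 2: Rotational DOF (nonlinear) = 3
Step 3: Vibrational DOF = 3*10 - 6 = 24
Step 4: Total = 3 + 3 + 24 = 30

30


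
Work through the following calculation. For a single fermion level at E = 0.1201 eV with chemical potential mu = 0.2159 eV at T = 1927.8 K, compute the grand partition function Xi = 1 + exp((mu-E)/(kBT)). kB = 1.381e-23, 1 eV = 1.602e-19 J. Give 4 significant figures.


Step 1: (mu - E) = 0.2159 - 0.1201 = 0.0958 eV
Step 2: x = (mu-E)*eV/(kB*T) = 0.0958*1.602e-19/(1.381e-23*1927.8) = 0.5765
Step 3: exp(x) = 1.78
Step 4: Xi = 1 + 1.78 = 2.78

2.78


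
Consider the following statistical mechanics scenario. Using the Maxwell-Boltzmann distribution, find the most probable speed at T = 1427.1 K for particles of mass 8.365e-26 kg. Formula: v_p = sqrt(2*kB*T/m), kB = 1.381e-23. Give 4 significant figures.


Step 1: Numerator = 2*kB*T = 2*1.381e-23*1427.1 = 3.942e-20
Step 2: Ratio = 3.942e-20 / 8.365e-26 = 4.712e+05
Step 3: v_p = sqrt(4.712e+05) = 686.4 m/s

686.4


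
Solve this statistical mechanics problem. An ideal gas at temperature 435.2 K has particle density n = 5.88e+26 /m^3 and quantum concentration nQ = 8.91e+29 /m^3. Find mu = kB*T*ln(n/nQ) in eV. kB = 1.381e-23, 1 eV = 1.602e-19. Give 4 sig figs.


Step 1: n/nQ = 5.88e+26/8.91e+29 = 0.0006599
Step 2: ln(n/nQ) = -7.323
Step 3: mu = kB*T*ln(n/nQ) = 6.01e-21*-7.323 = -4.401e-20 J
Step 4: Convert to eV: -4.401e-20/1.602e-19 = -0.2747 eV

-0.2747


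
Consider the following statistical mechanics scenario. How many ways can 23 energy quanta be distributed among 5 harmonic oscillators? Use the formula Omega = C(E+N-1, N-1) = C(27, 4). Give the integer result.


Step 1: Use binomial coefficient C(27, 4)
Step 2: Numerator = 27! / 23!
Step 3: Denominator = 4!
Step 4: Omega = 17550

17550


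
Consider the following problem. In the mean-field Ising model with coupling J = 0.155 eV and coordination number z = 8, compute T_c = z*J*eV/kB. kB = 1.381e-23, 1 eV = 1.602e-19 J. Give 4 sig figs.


Step 1: z*J = 8*0.155 = 1.24 eV
Step 2: Convert to Joules: 1.24*1.602e-19 = 1.986e-19 J
Step 3: T_c = 1.986e-19 / 1.381e-23 = 1.438e+04 K

1.438e+04


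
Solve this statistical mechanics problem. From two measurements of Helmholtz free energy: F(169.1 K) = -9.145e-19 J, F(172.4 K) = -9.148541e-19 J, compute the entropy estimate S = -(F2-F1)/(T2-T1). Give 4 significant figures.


Step 1: dF = F2 - F1 = -9.148541e-19 - (-9.145e-19) = -3.541e-22 J
Step 2: dT = T2 - T1 = 172.4 - 169.1 = 3.3 K
Step 3: S = -dF/dT = -(-3.541e-22)/3.3 = 1.073e-22 J/K

1.073e-22


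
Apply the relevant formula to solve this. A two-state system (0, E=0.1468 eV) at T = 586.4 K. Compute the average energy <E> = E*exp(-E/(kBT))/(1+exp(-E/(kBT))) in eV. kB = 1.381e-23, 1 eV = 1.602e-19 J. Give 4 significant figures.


Step 1: beta*E = 0.1468*1.602e-19/(1.381e-23*586.4) = 2.904
Step 2: exp(-beta*E) = 0.0548
Step 3: <E> = 0.1468*0.0548/(1+0.0548) = 0.007627 eV

0.007627


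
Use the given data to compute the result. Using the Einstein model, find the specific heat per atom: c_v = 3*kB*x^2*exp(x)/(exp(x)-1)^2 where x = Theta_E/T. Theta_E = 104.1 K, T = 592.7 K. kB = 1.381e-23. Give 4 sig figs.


Step 1: x = Theta_E/T = 104.1/592.7 = 0.1756
Step 2: x^2 = 0.03085
Step 3: exp(x) = 1.192
Step 4: c_v = 3*1.381e-23*0.03085*1.192/(1.192-1)^2 = 4.132e-23

4.132e-23


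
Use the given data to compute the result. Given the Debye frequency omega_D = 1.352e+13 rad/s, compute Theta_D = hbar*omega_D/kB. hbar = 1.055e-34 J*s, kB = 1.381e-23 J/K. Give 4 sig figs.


Step 1: hbar*omega_D = 1.055e-34 * 1.352e+13 = 1.426e-21 J
Step 2: Theta_D = 1.426e-21 / 1.381e-23
Step 3: Theta_D = 103.3 K

103.3


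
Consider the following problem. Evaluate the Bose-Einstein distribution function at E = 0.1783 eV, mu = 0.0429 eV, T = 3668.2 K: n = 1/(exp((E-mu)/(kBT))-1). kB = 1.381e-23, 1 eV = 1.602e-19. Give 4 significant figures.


Step 1: (E - mu) = 0.1354 eV
Step 2: x = (E-mu)*eV/(kB*T) = 0.1354*1.602e-19/(1.381e-23*3668.2) = 0.4282
Step 3: exp(x) = 1.534
Step 4: n = 1/(exp(x)-1) = 1.871

1.871


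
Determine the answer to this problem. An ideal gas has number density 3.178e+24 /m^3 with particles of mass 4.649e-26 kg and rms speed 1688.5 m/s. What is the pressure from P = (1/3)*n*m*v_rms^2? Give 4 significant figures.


Step 1: v_rms^2 = 1688.5^2 = 2.851e+06
Step 2: n*m = 3.178e+24*4.649e-26 = 0.1477
Step 3: P = (1/3)*0.1477*2.851e+06 = 1.404e+05 Pa

1.404e+05


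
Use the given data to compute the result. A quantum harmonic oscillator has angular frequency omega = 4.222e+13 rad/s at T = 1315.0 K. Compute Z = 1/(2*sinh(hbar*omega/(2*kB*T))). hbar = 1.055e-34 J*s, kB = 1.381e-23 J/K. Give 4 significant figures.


Step 1: Compute x = hbar*omega/(kB*T) = 1.055e-34*4.222e+13/(1.381e-23*1315.0) = 0.2453
Step 2: x/2 = 0.1226
Step 3: sinh(x/2) = 0.1229
Step 4: Z = 1/(2*0.1229) = 4.067

4.067


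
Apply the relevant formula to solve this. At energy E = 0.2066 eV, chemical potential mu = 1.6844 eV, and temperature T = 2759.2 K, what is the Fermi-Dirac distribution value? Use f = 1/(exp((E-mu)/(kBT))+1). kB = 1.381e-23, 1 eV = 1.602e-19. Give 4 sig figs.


Step 1: (E - mu) = 0.2066 - 1.6844 = -1.478 eV
Step 2: Convert: (E-mu)*eV = -2.367e-19 J
Step 3: x = (E-mu)*eV/(kB*T) = -6.213
Step 4: f = 1/(exp(-6.213)+1) = 0.998

0.998


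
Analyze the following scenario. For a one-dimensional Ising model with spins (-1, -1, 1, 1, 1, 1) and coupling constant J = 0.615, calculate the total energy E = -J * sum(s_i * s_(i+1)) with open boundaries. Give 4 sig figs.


Step 1: Nearest-neighbor products: 1, -1, 1, 1, 1
Step 2: Sum of products = 3
Step 3: E = -0.615 * 3 = -1.845

-1.845


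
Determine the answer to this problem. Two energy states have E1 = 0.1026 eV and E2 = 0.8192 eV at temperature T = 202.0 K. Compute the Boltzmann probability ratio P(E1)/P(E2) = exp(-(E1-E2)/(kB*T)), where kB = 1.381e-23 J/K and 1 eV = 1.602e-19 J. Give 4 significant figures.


Step 1: Compute energy difference dE = E1 - E2 = 0.1026 - 0.8192 = -0.7166 eV
Step 2: Convert to Joules: dE_J = -0.7166 * 1.602e-19 = -1.148e-19 J
Step 3: Compute exponent = -dE_J / (kB * T) = -(-1.148e-19) / (1.381e-23 * 202.0) = 41.15
Step 4: P(E1)/P(E2) = exp(41.15) = 7.451e+17

7.451e+17


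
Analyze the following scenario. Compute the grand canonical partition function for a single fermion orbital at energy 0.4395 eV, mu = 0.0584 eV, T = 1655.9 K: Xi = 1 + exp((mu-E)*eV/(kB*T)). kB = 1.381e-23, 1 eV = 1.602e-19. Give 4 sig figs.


Step 1: (mu - E) = 0.0584 - 0.4395 = -0.3811 eV
Step 2: x = (mu-E)*eV/(kB*T) = -0.3811*1.602e-19/(1.381e-23*1655.9) = -2.67
Step 3: exp(x) = 0.06927
Step 4: Xi = 1 + 0.06927 = 1.069

1.069


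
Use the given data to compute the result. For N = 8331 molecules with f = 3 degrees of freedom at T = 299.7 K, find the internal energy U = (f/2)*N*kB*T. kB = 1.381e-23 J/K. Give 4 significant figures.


Step 1: f/2 = 3/2 = 1.5
Step 2: N*kB*T = 8331*1.381e-23*299.7 = 3.448e-17
Step 3: U = 1.5 * 3.448e-17 = 5.172e-17 J

5.172e-17


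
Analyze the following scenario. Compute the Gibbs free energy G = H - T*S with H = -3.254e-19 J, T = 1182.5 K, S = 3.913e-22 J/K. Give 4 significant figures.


Step 1: T*S = 1182.5 * 3.913e-22 = 4.627e-19 J
Step 2: G = H - T*S = -3.254e-19 - 4.627e-19
Step 3: G = -7.881e-19 J

-7.881e-19


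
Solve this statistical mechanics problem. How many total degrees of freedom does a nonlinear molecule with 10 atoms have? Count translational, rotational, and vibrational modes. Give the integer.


Step 1: Translational DOF = 3
Step 2: Rotational DOF (nonlinear) = 3
Step 3: Vibrational DOF = 3*10 - 6 = 24
Step 4: Total = 3 + 3 + 24 = 30

30


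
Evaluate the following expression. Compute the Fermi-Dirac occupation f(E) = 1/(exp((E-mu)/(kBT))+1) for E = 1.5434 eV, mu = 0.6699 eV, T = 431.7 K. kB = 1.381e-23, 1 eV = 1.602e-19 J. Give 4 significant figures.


Step 1: (E - mu) = 1.5434 - 0.6699 = 0.8735 eV
Step 2: Convert: (E-mu)*eV = 1.399e-19 J
Step 3: x = (E-mu)*eV/(kB*T) = 23.47
Step 4: f = 1/(exp(23.47)+1) = 6.401e-11

6.401e-11


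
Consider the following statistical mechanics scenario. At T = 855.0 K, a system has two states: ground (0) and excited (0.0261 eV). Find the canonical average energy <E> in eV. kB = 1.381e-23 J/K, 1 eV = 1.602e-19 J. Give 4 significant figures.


Step 1: beta*E = 0.0261*1.602e-19/(1.381e-23*855.0) = 0.3541
Step 2: exp(-beta*E) = 0.7018
Step 3: <E> = 0.0261*0.7018/(1+0.7018) = 0.01076 eV

0.01076


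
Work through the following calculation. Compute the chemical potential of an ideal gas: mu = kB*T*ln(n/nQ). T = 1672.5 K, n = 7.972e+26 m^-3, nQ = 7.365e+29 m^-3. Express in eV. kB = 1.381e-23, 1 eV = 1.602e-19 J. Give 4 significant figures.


Step 1: n/nQ = 7.972e+26/7.365e+29 = 0.001082
Step 2: ln(n/nQ) = -6.829
Step 3: mu = kB*T*ln(n/nQ) = 2.31e-20*-6.829 = -1.577e-19 J
Step 4: Convert to eV: -1.577e-19/1.602e-19 = -0.9845 eV

-0.9845


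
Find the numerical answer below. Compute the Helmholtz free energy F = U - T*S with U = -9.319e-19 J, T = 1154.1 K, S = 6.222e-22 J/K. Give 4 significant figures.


Step 1: T*S = 1154.1 * 6.222e-22 = 7.181e-19 J
Step 2: F = U - T*S = -9.319e-19 - 7.181e-19
Step 3: F = -1.65e-18 J

-1.65e-18


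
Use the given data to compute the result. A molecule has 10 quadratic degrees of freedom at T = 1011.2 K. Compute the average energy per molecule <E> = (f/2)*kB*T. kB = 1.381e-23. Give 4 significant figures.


Step 1: f/2 = 10/2 = 5
Step 2: kB*T = 1.381e-23 * 1011.2 = 1.396e-20
Step 3: <E> = 5 * 1.396e-20 = 6.982e-20 J

6.982e-20


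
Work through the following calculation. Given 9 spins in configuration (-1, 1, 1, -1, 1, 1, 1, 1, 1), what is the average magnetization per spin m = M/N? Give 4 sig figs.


Step 1: Count up spins (+1): 7, down spins (-1): 2
Step 2: Total magnetization M = 7 - 2 = 5
Step 3: m = M/N = 5/9 = 0.5556

0.5556


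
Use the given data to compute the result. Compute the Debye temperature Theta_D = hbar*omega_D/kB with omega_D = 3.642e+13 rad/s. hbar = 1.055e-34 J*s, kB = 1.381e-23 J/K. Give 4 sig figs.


Step 1: hbar*omega_D = 1.055e-34 * 3.642e+13 = 3.842e-21 J
Step 2: Theta_D = 3.842e-21 / 1.381e-23
Step 3: Theta_D = 278.2 K

278.2


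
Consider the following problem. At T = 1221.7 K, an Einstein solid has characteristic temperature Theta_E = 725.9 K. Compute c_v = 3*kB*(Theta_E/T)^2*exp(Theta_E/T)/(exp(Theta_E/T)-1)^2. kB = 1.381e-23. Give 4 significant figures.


Step 1: x = Theta_E/T = 725.9/1221.7 = 0.5942
Step 2: x^2 = 0.353
Step 3: exp(x) = 1.812
Step 4: c_v = 3*1.381e-23*0.353*1.812/(1.812-1)^2 = 4.023e-23

4.023e-23


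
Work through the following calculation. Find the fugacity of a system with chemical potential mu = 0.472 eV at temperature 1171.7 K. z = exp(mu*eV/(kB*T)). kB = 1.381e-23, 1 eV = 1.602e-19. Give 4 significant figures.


Step 1: Convert mu to Joules: 0.472*1.602e-19 = 7.561e-20 J
Step 2: kB*T = 1.381e-23*1171.7 = 1.618e-20 J
Step 3: mu/(kB*T) = 4.673
Step 4: z = exp(4.673) = 107

107


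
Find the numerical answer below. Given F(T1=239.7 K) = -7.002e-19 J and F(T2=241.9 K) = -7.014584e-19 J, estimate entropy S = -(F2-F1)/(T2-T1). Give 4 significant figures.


Step 1: dF = F2 - F1 = -7.014584e-19 - (-7.002e-19) = -1.2584e-21 J
Step 2: dT = T2 - T1 = 241.9 - 239.7 = 2.2 K
Step 3: S = -dF/dT = -(-1.2584e-21)/2.2 = 5.72e-22 J/K

5.72e-22


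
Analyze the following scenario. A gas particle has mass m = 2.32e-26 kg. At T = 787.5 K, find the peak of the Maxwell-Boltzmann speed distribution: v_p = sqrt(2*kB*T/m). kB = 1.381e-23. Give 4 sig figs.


Step 1: Numerator = 2*kB*T = 2*1.381e-23*787.5 = 2.175e-20
Step 2: Ratio = 2.175e-20 / 2.32e-26 = 9.375e+05
Step 3: v_p = sqrt(9.375e+05) = 968.3 m/s

968.3


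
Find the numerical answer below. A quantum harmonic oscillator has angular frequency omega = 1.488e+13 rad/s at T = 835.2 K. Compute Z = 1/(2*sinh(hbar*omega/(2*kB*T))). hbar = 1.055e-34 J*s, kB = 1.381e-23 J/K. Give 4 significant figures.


Step 1: Compute x = hbar*omega/(kB*T) = 1.055e-34*1.488e+13/(1.381e-23*835.2) = 0.1361
Step 2: x/2 = 0.06805
Step 3: sinh(x/2) = 0.0681
Step 4: Z = 1/(2*0.0681) = 7.342

7.342


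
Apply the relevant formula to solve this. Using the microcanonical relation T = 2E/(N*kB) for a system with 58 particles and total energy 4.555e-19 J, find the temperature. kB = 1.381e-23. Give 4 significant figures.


Step 1: Numerator = 2*E = 2*4.555e-19 = 9.11e-19 J
Step 2: Denominator = N*kB = 58*1.381e-23 = 8.01e-22
Step 3: T = 9.11e-19 / 8.01e-22 = 1137 K

1137


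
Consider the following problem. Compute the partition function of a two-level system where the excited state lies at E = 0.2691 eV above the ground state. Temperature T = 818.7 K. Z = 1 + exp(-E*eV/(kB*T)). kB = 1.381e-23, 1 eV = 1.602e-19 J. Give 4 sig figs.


Step 1: Compute beta*E = E*eV/(kB*T) = 0.2691*1.602e-19/(1.381e-23*818.7) = 3.813
Step 2: exp(-beta*E) = exp(-3.813) = 0.02208
Step 3: Z = 1 + 0.02208 = 1.022

1.022


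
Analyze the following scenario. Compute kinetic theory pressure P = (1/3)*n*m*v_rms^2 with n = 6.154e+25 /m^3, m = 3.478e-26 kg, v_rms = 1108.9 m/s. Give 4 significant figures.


Step 1: v_rms^2 = 1108.9^2 = 1.23e+06
Step 2: n*m = 6.154e+25*3.478e-26 = 2.14
Step 3: P = (1/3)*2.14*1.23e+06 = 8.773e+05 Pa

8.773e+05


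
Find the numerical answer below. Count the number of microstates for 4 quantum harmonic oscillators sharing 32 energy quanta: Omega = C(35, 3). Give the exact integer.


Step 1: Use binomial coefficient C(35, 3)
Step 2: Numerator = 35! / 32!
Step 3: Denominator = 3!
Step 4: Omega = 6545

6545


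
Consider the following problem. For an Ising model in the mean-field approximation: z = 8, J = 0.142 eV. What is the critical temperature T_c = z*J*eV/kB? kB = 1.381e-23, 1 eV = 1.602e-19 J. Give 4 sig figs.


Step 1: z*J = 8*0.142 = 1.136 eV
Step 2: Convert to Joules: 1.136*1.602e-19 = 1.82e-19 J
Step 3: T_c = 1.82e-19 / 1.381e-23 = 1.318e+04 K

1.318e+04


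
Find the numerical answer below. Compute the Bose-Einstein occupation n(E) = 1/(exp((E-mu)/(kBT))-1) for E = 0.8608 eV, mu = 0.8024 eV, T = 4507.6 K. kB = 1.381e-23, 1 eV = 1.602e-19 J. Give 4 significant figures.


Step 1: (E - mu) = 0.0584 eV
Step 2: x = (E-mu)*eV/(kB*T) = 0.0584*1.602e-19/(1.381e-23*4507.6) = 0.1503
Step 3: exp(x) = 1.162
Step 4: n = 1/(exp(x)-1) = 6.166

6.166


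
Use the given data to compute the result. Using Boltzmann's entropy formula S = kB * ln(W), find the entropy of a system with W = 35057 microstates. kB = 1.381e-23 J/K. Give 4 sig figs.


Step 1: ln(W) = ln(35057) = 10.46
Step 2: S = kB * ln(W) = 1.381e-23 * 10.46
Step 3: S = 1.445e-22 J/K

1.445e-22


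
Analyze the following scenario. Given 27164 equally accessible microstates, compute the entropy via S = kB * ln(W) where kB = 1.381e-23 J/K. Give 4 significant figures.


Step 1: ln(W) = ln(27164) = 10.21
Step 2: S = kB * ln(W) = 1.381e-23 * 10.21
Step 3: S = 1.41e-22 J/K

1.41e-22


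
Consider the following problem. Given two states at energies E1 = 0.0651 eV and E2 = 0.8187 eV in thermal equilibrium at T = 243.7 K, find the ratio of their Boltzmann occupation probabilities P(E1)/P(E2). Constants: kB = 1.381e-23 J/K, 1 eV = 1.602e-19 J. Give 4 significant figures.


Step 1: Compute energy difference dE = E1 - E2 = 0.0651 - 0.8187 = -0.7536 eV
Step 2: Convert to Joules: dE_J = -0.7536 * 1.602e-19 = -1.207e-19 J
Step 3: Compute exponent = -dE_J / (kB * T) = -(-1.207e-19) / (1.381e-23 * 243.7) = 35.87
Step 4: P(E1)/P(E2) = exp(35.87) = 3.793e+15

3.793e+15


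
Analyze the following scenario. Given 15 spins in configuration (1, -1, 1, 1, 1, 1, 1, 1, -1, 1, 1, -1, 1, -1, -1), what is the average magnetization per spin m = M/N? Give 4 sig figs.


Step 1: Count up spins (+1): 10, down spins (-1): 5
Step 2: Total magnetization M = 10 - 5 = 5
Step 3: m = M/N = 5/15 = 0.3333

0.3333


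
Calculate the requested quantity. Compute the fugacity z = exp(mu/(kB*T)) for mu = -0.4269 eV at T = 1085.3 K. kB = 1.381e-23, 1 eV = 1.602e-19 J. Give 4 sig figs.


Step 1: Convert mu to Joules: -0.4269*1.602e-19 = -6.839e-20 J
Step 2: kB*T = 1.381e-23*1085.3 = 1.499e-20 J
Step 3: mu/(kB*T) = -4.563
Step 4: z = exp(-4.563) = 0.01043

0.01043


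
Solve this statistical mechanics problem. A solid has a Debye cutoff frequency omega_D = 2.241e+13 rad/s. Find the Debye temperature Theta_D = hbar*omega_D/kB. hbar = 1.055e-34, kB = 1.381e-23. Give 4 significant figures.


Step 1: hbar*omega_D = 1.055e-34 * 2.241e+13 = 2.364e-21 J
Step 2: Theta_D = 2.364e-21 / 1.381e-23
Step 3: Theta_D = 171.2 K

171.2


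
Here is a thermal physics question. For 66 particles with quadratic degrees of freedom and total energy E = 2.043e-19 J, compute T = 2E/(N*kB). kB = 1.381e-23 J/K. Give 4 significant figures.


Step 1: Numerator = 2*E = 2*2.043e-19 = 4.086e-19 J
Step 2: Denominator = N*kB = 66*1.381e-23 = 9.115e-22
Step 3: T = 4.086e-19 / 9.115e-22 = 448.3 K

448.3


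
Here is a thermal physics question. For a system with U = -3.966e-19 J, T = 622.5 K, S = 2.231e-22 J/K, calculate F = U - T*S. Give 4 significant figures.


Step 1: T*S = 622.5 * 2.231e-22 = 1.389e-19 J
Step 2: F = U - T*S = -3.966e-19 - 1.389e-19
Step 3: F = -5.355e-19 J

-5.355e-19


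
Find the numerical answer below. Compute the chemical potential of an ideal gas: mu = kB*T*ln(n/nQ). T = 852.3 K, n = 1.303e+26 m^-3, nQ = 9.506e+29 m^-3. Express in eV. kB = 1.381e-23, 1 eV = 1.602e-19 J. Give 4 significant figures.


Step 1: n/nQ = 1.303e+26/9.506e+29 = 0.0001371
Step 2: ln(n/nQ) = -8.895
Step 3: mu = kB*T*ln(n/nQ) = 1.177e-20*-8.895 = -1.047e-19 J
Step 4: Convert to eV: -1.047e-19/1.602e-19 = -0.6535 eV

-0.6535


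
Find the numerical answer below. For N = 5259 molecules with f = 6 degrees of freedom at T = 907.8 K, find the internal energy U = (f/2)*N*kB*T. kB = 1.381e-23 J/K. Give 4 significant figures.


Step 1: f/2 = 6/2 = 3.0
Step 2: N*kB*T = 5259*1.381e-23*907.8 = 6.593e-17
Step 3: U = 3.0 * 6.593e-17 = 1.978e-16 J

1.978e-16


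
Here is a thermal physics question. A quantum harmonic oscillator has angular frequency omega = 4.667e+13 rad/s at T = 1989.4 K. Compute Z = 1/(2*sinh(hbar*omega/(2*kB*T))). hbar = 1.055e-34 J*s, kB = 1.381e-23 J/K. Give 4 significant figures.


Step 1: Compute x = hbar*omega/(kB*T) = 1.055e-34*4.667e+13/(1.381e-23*1989.4) = 0.1792
Step 2: x/2 = 0.08961
Step 3: sinh(x/2) = 0.08973
Step 4: Z = 1/(2*0.08973) = 5.572

5.572


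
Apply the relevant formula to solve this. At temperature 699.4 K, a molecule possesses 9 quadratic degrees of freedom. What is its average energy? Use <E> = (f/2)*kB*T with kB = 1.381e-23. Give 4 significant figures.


Step 1: f/2 = 9/2 = 4.5
Step 2: kB*T = 1.381e-23 * 699.4 = 9.659e-21
Step 3: <E> = 4.5 * 9.659e-21 = 4.346e-20 J

4.346e-20


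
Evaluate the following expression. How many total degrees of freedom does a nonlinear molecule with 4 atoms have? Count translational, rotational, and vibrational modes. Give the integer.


Step 1: Translational DOF = 3
Step 2: Rotational DOF (nonlinear) = 3
Step 3: Vibrational DOF = 3*4 - 6 = 6
Step 4: Total = 3 + 3 + 6 = 12

12


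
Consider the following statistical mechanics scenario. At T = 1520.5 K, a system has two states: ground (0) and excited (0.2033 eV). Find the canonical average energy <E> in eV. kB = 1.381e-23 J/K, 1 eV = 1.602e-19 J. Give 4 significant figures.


Step 1: beta*E = 0.2033*1.602e-19/(1.381e-23*1520.5) = 1.551
Step 2: exp(-beta*E) = 0.212
Step 3: <E> = 0.2033*0.212/(1+0.212) = 0.03556 eV

0.03556


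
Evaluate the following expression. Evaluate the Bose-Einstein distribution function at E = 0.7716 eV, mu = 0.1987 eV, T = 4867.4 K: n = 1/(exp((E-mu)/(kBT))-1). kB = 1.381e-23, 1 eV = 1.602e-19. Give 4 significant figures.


Step 1: (E - mu) = 0.5729 eV
Step 2: x = (E-mu)*eV/(kB*T) = 0.5729*1.602e-19/(1.381e-23*4867.4) = 1.365
Step 3: exp(x) = 3.917
Step 4: n = 1/(exp(x)-1) = 0.3428

0.3428


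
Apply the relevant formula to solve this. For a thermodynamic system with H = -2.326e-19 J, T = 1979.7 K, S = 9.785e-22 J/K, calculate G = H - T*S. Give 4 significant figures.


Step 1: T*S = 1979.7 * 9.785e-22 = 1.937e-18 J
Step 2: G = H - T*S = -2.326e-19 - 1.937e-18
Step 3: G = -2.17e-18 J

-2.17e-18


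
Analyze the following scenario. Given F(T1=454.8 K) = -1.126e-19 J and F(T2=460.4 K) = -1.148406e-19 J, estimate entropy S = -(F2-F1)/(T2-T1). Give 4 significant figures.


Step 1: dF = F2 - F1 = -1.148406e-19 - (-1.126e-19) = -2.2406e-21 J
Step 2: dT = T2 - T1 = 460.4 - 454.8 = 5.6 K
Step 3: S = -dF/dT = -(-2.2406e-21)/5.6 = 4.001e-22 J/K

4.001e-22


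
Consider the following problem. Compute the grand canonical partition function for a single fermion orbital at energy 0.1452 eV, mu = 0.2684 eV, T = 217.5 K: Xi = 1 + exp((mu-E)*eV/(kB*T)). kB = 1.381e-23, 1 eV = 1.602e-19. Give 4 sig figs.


Step 1: (mu - E) = 0.2684 - 0.1452 = 0.1232 eV
Step 2: x = (mu-E)*eV/(kB*T) = 0.1232*1.602e-19/(1.381e-23*217.5) = 6.571
Step 3: exp(x) = 714
Step 4: Xi = 1 + 714 = 715

715


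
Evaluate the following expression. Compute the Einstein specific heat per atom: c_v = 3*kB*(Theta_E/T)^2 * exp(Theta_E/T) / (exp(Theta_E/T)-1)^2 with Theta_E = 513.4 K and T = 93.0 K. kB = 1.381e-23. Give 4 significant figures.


Step 1: x = Theta_E/T = 513.4/93.0 = 5.52
Step 2: x^2 = 30.48
Step 3: exp(x) = 249.7
Step 4: c_v = 3*1.381e-23*30.48*249.7/(249.7-1)^2 = 5.096e-24

5.096e-24


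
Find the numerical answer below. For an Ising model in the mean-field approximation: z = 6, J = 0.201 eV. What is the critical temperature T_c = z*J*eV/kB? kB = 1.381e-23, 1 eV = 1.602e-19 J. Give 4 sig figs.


Step 1: z*J = 6*0.201 = 1.206 eV
Step 2: Convert to Joules: 1.206*1.602e-19 = 1.932e-19 J
Step 3: T_c = 1.932e-19 / 1.381e-23 = 1.399e+04 K

1.399e+04


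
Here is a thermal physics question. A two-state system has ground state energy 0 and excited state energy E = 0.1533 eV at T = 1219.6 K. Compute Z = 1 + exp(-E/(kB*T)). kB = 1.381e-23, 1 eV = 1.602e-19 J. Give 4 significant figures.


Step 1: Compute beta*E = E*eV/(kB*T) = 0.1533*1.602e-19/(1.381e-23*1219.6) = 1.458
Step 2: exp(-beta*E) = exp(-1.458) = 0.2327
Step 3: Z = 1 + 0.2327 = 1.233

1.233


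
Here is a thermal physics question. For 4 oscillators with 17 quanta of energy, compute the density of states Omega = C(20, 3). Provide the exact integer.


Step 1: Use binomial coefficient C(20, 3)
Step 2: Numerator = 20! / 17!
Step 3: Denominator = 3!
Step 4: Omega = 1140

1140


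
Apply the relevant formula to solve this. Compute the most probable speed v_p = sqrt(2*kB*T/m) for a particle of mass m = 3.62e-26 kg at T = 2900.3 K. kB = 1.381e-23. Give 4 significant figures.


Step 1: Numerator = 2*kB*T = 2*1.381e-23*2900.3 = 8.011e-20
Step 2: Ratio = 8.011e-20 / 3.62e-26 = 2.213e+06
Step 3: v_p = sqrt(2.213e+06) = 1488 m/s

1488


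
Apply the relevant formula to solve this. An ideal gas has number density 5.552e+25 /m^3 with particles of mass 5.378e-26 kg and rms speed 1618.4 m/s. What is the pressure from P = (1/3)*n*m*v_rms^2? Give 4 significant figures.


Step 1: v_rms^2 = 1618.4^2 = 2.619e+06
Step 2: n*m = 5.552e+25*5.378e-26 = 2.986
Step 3: P = (1/3)*2.986*2.619e+06 = 2.607e+06 Pa

2.607e+06


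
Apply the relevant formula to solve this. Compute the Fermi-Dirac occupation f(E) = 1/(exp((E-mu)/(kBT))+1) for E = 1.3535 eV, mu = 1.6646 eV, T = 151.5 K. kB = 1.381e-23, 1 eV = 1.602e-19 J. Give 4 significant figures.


Step 1: (E - mu) = 1.3535 - 1.6646 = -0.3111 eV
Step 2: Convert: (E-mu)*eV = -4.984e-20 J
Step 3: x = (E-mu)*eV/(kB*T) = -23.82
Step 4: f = 1/(exp(-23.82)+1) = 1

1


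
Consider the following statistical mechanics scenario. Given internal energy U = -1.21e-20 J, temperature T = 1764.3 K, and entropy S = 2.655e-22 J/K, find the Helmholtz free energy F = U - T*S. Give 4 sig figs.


Step 1: T*S = 1764.3 * 2.655e-22 = 4.684e-19 J
Step 2: F = U - T*S = -1.21e-20 - 4.684e-19
Step 3: F = -4.805e-19 J

-4.805e-19


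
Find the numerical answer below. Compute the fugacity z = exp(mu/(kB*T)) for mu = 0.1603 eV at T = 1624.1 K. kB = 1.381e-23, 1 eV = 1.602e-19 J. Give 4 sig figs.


Step 1: Convert mu to Joules: 0.1603*1.602e-19 = 2.568e-20 J
Step 2: kB*T = 1.381e-23*1624.1 = 2.243e-20 J
Step 3: mu/(kB*T) = 1.145
Step 4: z = exp(1.145) = 3.142

3.142


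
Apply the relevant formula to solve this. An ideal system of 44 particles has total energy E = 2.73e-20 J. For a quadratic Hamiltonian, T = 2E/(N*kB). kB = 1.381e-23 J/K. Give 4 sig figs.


Step 1: Numerator = 2*E = 2*2.73e-20 = 5.46e-20 J
Step 2: Denominator = N*kB = 44*1.381e-23 = 6.076e-22
Step 3: T = 5.46e-20 / 6.076e-22 = 89.86 K

89.86


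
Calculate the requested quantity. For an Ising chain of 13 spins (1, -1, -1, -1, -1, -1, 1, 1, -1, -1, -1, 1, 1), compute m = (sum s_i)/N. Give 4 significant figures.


Step 1: Count up spins (+1): 5, down spins (-1): 8
Step 2: Total magnetization M = 5 - 8 = -3
Step 3: m = M/N = -3/13 = -0.2308

-0.2308


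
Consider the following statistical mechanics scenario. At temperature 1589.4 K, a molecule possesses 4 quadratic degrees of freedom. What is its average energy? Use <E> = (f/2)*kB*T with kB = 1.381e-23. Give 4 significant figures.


Step 1: f/2 = 4/2 = 2
Step 2: kB*T = 1.381e-23 * 1589.4 = 2.195e-20
Step 3: <E> = 2 * 2.195e-20 = 4.39e-20 J

4.39e-20


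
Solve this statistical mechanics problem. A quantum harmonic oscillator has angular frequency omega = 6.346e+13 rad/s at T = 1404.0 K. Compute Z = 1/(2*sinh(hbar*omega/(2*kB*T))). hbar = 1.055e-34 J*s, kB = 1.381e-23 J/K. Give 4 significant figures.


Step 1: Compute x = hbar*omega/(kB*T) = 1.055e-34*6.346e+13/(1.381e-23*1404.0) = 0.3453
Step 2: x/2 = 0.1726
Step 3: sinh(x/2) = 0.1735
Step 4: Z = 1/(2*0.1735) = 2.882

2.882


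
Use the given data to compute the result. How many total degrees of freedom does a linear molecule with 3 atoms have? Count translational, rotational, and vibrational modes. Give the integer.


Step 1: Translational DOF = 3
Step 2: Rotational DOF (linear) = 2
Step 3: Vibrational DOF = 3*3 - 5 = 4
Step 4: Total = 3 + 2 + 4 = 9

9


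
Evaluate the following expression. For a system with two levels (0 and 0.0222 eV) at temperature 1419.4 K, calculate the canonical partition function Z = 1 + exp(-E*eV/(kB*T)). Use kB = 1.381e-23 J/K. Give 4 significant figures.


Step 1: Compute beta*E = E*eV/(kB*T) = 0.0222*1.602e-19/(1.381e-23*1419.4) = 0.1814
Step 2: exp(-beta*E) = exp(-0.1814) = 0.8341
Step 3: Z = 1 + 0.8341 = 1.834

1.834


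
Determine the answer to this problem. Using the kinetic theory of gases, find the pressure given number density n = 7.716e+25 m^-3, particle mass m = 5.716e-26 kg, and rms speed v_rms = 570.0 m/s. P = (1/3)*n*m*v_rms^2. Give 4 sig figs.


Step 1: v_rms^2 = 570.0^2 = 3.249e+05
Step 2: n*m = 7.716e+25*5.716e-26 = 4.41
Step 3: P = (1/3)*4.41*3.249e+05 = 4.777e+05 Pa

4.777e+05


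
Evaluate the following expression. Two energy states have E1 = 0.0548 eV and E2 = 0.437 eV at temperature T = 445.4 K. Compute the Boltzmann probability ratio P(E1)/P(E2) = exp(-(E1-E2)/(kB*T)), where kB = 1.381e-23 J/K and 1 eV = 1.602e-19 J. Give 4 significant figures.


Step 1: Compute energy difference dE = E1 - E2 = 0.0548 - 0.437 = -0.3822 eV
Step 2: Convert to Joules: dE_J = -0.3822 * 1.602e-19 = -6.123e-20 J
Step 3: Compute exponent = -dE_J / (kB * T) = -(-6.123e-20) / (1.381e-23 * 445.4) = 9.954
Step 4: P(E1)/P(E2) = exp(9.954) = 2.104e+04

2.104e+04


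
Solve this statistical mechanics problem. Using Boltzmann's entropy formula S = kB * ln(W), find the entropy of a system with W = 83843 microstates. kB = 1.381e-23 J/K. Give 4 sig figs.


Step 1: ln(W) = ln(83843) = 11.34
Step 2: S = kB * ln(W) = 1.381e-23 * 11.34
Step 3: S = 1.566e-22 J/K

1.566e-22


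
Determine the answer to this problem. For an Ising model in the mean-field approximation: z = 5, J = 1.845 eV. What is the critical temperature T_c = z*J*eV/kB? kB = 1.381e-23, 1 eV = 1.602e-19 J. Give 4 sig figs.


Step 1: z*J = 5*1.845 = 9.225 eV
Step 2: Convert to Joules: 9.225*1.602e-19 = 1.478e-18 J
Step 3: T_c = 1.478e-18 / 1.381e-23 = 1.07e+05 K

1.07e+05


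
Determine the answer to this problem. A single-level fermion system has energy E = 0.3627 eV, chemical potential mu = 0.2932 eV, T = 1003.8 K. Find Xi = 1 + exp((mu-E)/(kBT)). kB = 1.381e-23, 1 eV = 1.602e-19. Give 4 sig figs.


Step 1: (mu - E) = 0.2932 - 0.3627 = -0.0695 eV
Step 2: x = (mu-E)*eV/(kB*T) = -0.0695*1.602e-19/(1.381e-23*1003.8) = -0.8032
Step 3: exp(x) = 0.4479
Step 4: Xi = 1 + 0.4479 = 1.448

1.448
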